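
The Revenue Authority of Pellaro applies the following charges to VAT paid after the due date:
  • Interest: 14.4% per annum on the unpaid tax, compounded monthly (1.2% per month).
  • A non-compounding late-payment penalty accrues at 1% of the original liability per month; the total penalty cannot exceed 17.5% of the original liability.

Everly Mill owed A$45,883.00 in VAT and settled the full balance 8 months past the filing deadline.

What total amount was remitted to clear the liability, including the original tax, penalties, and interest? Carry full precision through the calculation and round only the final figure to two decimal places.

Penalty: 8 × 1% × A$45,883.00 = A$3,670.64 (below the 17.5% cap of A$8,029.53…)
Interest: A$45,883.00 × ((1 + 0.012)^8 − 1) = A$45,883.00 × 0.1001302… = A$4,594.2755…
Total = A$45,883.00 + A$3,670.6400 + A$4,594.2755… = A$54,147.92

A$54,147.92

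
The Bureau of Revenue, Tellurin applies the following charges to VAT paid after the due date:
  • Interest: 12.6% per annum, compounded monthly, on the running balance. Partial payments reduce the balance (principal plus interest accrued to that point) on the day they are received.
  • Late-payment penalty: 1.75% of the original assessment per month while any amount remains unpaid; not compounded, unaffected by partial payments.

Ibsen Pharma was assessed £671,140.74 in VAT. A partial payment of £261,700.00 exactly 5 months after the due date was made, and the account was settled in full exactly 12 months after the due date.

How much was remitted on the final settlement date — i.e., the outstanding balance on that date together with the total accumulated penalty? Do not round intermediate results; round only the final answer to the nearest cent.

Monthly rate = 12.6% ÷ 12 = 1.05%
Balance at month 5: £671,140.7400 × (1 + 0.0105)^5 = £707,123.3717…
After £261,700.00 payment: £707,123.3717… − £261,700.00 = £445,423.3717…
Balance at month 12: £445,423.3717… × (1 + 0.0105)^7 = £479,211.4938…
Penalty: 12 × 1.75% × £671,140.74 = £140,939.56…
Final settlement = outstanding balance + penalty = £479,211.4938… + £140,939.56… = £620,151.05

£620,151.05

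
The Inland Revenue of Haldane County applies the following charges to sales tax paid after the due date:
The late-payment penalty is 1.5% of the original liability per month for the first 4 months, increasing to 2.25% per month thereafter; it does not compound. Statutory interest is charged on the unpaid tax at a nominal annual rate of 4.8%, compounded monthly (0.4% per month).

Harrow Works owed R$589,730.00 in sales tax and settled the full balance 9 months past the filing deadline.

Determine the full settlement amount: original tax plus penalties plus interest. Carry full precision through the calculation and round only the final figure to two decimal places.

R$713,031.58

Penalty, months 1–4: 4 × 1.5% × R$589,730.00 = R$35,383.80
Penalty, months 5–9: 5 × 2.25% × R$589,730.00 = R$66,344.63…
Interest: R$589,730.00 × ((1 + 0.004)^9 − 1) = R$589,730.00 × 0.0365814… = R$21,573.1540…
Total = R$589,730.00 + R$101,728.4250 + R$21,573.1540… = R$713,031.58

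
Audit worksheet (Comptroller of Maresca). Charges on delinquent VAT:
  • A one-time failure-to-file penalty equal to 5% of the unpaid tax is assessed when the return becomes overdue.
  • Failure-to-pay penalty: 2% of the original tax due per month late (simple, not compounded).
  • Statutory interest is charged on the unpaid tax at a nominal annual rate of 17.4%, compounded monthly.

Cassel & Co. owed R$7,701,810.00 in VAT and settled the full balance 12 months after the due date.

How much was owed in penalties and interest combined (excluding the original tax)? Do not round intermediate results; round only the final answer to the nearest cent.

R$3,685,852.10

Failure-to-file penalty: 5% × R$7,701,810.00 = R$385,090.50
Failure-to-pay penalty = 2% × R$7,701,810.00 × 12 mo = R$1,848,434.40
Interest (17.4%/yr ÷ 12 = 1.45%/month): R$7,701,810.00 × ((1 + 0.0145)^12 − 1) = R$1,452,327.1952…
Penalties + interest = R$2,233,524.9000 + R$1,452,327.1952… = R$3,685,852.10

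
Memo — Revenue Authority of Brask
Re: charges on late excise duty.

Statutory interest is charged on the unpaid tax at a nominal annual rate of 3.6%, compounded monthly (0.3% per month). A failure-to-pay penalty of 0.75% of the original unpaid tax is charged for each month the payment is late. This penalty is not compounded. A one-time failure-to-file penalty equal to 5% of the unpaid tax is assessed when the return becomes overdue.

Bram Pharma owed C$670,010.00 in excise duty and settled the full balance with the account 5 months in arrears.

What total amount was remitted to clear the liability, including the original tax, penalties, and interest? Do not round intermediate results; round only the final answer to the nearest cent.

C$738,746.51

Failure-to-file penalty: 5% × C$670,010.00 = C$33,500.50
Failure-to-pay penalty = 0.75% × C$670,010.00 × 5 mo = C$25,125.38…
Interest: C$670,010.00 × ((1 + 0.003)^5 − 1) = C$670,010.00 × 0.0150903… = C$10,110.6321…
Total = C$670,010.00 + C$58,625.8750 + C$10,110.6321… = C$738,746.51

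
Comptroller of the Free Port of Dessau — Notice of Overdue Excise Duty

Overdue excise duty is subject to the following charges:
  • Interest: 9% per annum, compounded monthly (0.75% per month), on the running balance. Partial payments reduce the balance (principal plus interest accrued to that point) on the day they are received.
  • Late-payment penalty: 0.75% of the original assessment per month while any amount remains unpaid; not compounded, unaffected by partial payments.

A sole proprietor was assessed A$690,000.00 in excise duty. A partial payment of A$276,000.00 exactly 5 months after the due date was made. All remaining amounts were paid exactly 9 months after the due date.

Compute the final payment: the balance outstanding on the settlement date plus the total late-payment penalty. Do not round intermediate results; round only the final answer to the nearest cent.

Balance at month 5: A$690,000.0000 × (1 + 0.0075)^5 = A$716,266.0469…
After A$276,000.00 payment: A$716,266.0469… − A$276,000.00 = A$440,266.0469…
Balance at month 9: A$440,266.0469… × (1 + 0.0075)^4 = A$453,623.3624…
Penalty: 9 × 0.75% × A$690,000.00 = A$46,575.00
Final settlement = outstanding balance + penalty = A$453,623.3624… + A$46,575.00 = A$500,198.36

A$500,198.36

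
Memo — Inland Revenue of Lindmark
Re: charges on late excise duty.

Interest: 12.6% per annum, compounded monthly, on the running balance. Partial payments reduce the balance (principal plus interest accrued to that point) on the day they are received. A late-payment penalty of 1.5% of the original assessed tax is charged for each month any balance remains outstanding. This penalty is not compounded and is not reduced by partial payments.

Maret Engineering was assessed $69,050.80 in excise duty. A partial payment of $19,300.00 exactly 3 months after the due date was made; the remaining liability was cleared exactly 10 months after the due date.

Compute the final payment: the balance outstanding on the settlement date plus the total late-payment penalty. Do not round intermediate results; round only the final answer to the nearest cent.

Monthly rate = 12.6% ÷ 12 = 1.05%
Balance at month 3: $69,050.8000 × (1 + 0.0105)^3 = $71,248.8187…
After $19,300.00 payment: $71,248.8187… − $19,300.00 = $51,948.8187…
Balance at month 10: $51,948.8187… × (1 + 0.0105)^7 = $55,889.4584…
Penalty: 10 × 1.5% × $69,050.80 = $10,357.62
Final settlement = outstanding balance + penalty = $55,889.4584… + $10,357.62 = $66,247.08

$66,247.08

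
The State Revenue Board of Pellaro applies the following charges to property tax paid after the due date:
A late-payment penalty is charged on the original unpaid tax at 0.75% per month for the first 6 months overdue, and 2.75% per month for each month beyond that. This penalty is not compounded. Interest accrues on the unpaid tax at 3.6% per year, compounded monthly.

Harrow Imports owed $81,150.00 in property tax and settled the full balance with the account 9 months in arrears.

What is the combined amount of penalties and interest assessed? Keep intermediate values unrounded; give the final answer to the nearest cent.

Penalty, months 1–6: 6 × 0.75% × $81,150.00 = $3,651.75
Penalty, months 7–9: 3 × 2.75% × $81,150.00 = $6,694.88…
Interest (3.6%/yr ÷ 12 = 0.3%/month): $81,150.00 × ((1 + 0.003)^9 − 1) = $2,217.5275…
Penalties + interest = $10,346.6250 + $2,217.5275… = $12,564.15

$12,564.15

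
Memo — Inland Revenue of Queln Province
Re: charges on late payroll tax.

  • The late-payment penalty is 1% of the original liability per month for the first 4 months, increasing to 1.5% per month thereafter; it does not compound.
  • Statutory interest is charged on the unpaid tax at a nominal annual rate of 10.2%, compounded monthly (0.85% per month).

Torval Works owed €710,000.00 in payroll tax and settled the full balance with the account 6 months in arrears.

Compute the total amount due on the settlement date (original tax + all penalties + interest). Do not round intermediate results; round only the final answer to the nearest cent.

€796,688.24

Penalty, months 1–4: 4 × 1% × €710,000.00 = €28,400.00
Penalty, months 5–6: 2 × 1.5% × €710,000.00 = €21,300.00
Interest: €710,000.00 × ((1 + 0.0085)^6 − 1) = €710,000.00 × 0.0520961… = €36,988.2389…
Total = €710,000.00 + €49,700.0000 + €36,988.2389… = €796,688.24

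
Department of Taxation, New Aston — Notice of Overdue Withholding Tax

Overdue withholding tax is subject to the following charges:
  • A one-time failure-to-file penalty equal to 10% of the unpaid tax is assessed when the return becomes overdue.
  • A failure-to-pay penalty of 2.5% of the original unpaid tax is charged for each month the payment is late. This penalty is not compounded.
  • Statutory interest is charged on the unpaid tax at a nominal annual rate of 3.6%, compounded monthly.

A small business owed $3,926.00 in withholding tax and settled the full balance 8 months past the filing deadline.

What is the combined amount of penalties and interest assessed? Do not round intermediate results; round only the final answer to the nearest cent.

$1,273.02

Failure-to-file penalty: 10% × $3,926.00 = $392.60
Failure-to-pay penalty = 2.5% × $3,926.00 × 8 mo = $785.20
Interest (3.6%/yr ÷ 12 = 0.3%/month): $3,926.00 × ((1 + 0.003)^8 − 1) = $95.2193…
Penalties + interest = $1,177.8000 + $95.2193… = $1,273.02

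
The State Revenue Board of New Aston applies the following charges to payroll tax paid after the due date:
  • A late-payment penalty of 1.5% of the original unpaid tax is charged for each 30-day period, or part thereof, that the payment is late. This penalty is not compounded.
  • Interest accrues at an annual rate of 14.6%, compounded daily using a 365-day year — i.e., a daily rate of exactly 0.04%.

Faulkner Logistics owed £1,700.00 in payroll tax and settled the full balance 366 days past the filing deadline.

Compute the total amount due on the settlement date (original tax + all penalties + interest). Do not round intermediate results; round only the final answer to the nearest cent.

Penalty periods: ⌈366/30⌉ = 13; penalty = 13 × 1.5% × £1,700.00 = £331.50
Interest: £1,700.00 × ((1 + 0.0004)^366 − 1) = £1,700.00 × 0.15762527… = £267.9630…
Total = £1,700.00 + £331.5000 + £267.9630… = £2,299.46

£2,299.46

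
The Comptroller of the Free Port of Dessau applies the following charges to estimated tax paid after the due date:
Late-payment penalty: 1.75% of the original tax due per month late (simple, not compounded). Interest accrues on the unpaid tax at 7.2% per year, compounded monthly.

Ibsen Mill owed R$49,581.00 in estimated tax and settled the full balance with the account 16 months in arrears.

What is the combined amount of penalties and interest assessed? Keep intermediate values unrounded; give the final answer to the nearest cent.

R$18,862.76

Late-payment penalty = 1.75% × R$49,581.00 × 16 mo = R$13,882.68
Interest (7.2%/yr ÷ 12 = 0.6%/month): R$49,581.00 × ((1 + 0.006)^16 − 1) = R$4,980.0819…
Penalties + interest = R$13,882.6800 + R$4,980.0819… = R$18,862.76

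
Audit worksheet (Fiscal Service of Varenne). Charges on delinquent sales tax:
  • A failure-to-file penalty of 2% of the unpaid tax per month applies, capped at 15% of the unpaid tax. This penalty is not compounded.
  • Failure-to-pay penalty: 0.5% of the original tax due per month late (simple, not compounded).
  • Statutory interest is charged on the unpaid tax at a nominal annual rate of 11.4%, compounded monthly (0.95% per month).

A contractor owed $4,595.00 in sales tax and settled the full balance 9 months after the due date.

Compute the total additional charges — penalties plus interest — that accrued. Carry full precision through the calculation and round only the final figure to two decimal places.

$1,304.16

Failure-to-file: 9 × 2% × $4,595.00 = $827.10, capped at 15% × $4,595.00 = $689.25
Failure-to-pay penalty: 9 × 0.5% × $4,595.00 = $206.78…
Interest: $4,595.00 × ((1 + 0.0095)^9 − 1) = $4,595.00 × 0.0888221… = $408.1373…
Penalties + interest = $896.0250 + $408.1373… = $1,304.16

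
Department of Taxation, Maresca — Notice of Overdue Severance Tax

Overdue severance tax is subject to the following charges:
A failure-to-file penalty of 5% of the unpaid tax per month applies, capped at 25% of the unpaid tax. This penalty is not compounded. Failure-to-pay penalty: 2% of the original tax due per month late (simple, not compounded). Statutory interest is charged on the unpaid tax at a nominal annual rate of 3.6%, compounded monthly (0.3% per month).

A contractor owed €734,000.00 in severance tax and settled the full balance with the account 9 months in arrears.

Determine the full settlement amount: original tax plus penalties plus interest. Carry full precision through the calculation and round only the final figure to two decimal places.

€1,069,677.49

Failure-to-file: 9 × 5% × €734,000.00 = €330,300.00, capped at 25% × €734,000.00 = €183,500.00
Failure-to-pay penalty: 9 × 2% × €734,000.00 = €132,120.00
Interest: €734,000.00 × ((1 + 0.003)^9 − 1) = €734,000.00 × 0.0273263… = €20,057.4882…
Total = €734,000.00 + €315,620.0000 + €20,057.4882… = €1,069,677.49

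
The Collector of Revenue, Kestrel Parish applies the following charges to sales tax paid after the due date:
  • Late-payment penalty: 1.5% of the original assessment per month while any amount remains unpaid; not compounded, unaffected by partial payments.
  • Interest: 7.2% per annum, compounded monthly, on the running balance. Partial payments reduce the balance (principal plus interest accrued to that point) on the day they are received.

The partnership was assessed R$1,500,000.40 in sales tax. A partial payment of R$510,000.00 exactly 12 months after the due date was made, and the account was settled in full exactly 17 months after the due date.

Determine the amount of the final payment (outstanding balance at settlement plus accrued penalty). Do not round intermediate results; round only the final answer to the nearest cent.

R$1,517,584.86

Monthly rate = 7.2% ÷ 12 = 0.6%
Balance at month 12: R$1,500,000.4000 × (1 + 0.006)^12 = R$1,611,636.6814…
After R$510,000.00 payment: R$1,611,636.6814… − R$510,000.00 = R$1,101,636.6814…
Balance at month 17: R$1,101,636.6814… × (1 + 0.006)^5 = R$1,135,084.7577…
Penalty: 17 × 1.5% × R$1,500,000.40 = R$382,500.10…
Final settlement = outstanding balance + penalty = R$1,135,084.7577… + R$382,500.10… = R$1,517,584.86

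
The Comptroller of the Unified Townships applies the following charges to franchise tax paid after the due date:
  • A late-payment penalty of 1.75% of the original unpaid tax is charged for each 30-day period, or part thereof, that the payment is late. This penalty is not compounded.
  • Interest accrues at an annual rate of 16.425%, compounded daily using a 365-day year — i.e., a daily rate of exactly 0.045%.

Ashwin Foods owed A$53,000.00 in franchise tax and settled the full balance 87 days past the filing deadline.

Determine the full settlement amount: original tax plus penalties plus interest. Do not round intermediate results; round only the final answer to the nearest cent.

A$57,898.12

Penalty periods: ⌈87/30⌉ = 3; penalty = 3 × 1.75% × A$53,000.00 = A$2,782.50
Interest: A$53,000.00 × ((1 + 0.00045)^87 − 1) = A$53,000.00 × 0.03991730… = A$2,115.6171…
Total = A$53,000.00 + A$2,782.5000 + A$2,115.6171… = A$57,898.12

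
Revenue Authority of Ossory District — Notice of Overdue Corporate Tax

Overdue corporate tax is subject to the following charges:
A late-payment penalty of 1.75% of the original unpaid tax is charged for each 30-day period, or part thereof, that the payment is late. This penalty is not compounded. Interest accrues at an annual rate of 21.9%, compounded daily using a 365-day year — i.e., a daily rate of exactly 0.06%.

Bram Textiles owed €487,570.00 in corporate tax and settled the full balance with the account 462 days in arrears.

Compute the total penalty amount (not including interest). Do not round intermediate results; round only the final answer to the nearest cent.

€136,519.60

Penalty periods: ⌈462/30⌉ = 16; penalty = 16 × 1.75% × €487,570.00 = €136,519.60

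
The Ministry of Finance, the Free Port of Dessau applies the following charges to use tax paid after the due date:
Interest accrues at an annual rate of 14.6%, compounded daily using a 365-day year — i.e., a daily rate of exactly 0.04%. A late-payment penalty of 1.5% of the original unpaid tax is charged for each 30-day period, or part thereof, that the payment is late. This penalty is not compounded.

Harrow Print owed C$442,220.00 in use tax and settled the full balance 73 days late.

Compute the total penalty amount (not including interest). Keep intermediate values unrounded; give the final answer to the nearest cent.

Penalty periods: ⌈73/30⌉ = 3; penalty = 3 × 1.5% × C$442,220.00 = C$19,899.90

C$19,899.90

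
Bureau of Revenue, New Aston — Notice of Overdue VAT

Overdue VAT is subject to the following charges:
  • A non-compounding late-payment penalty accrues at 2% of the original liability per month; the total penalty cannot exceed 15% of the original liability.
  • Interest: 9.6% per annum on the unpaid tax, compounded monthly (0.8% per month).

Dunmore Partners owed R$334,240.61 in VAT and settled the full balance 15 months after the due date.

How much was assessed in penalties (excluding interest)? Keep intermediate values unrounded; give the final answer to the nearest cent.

Penalty (uncapped): 15 × 2% × R$334,240.61 = R$100,272.18…; cap = 15% × R$334,240.61 = R$50,136.09… → penalty = R$50,136.09…

R$50,136.09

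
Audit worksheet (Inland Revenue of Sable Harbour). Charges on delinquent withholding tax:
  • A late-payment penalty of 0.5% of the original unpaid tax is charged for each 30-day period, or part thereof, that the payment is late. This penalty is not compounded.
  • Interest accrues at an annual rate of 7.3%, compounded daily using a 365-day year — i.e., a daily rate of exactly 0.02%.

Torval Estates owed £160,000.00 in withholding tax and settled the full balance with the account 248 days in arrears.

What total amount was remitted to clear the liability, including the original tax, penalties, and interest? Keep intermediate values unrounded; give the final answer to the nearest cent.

£175,335.27

Penalty periods: ⌈248/30⌉ = 9; penalty = 9 × 0.5% × £160,000.00 = £7,200.00
Interest: £160,000.00 × ((1 + 0.0002)^248 − 1) = £160,000.00 × 0.05084546… = £8,135.2737…
Total = £160,000.00 + £7,200.0000 + £8,135.2737… = £175,335.27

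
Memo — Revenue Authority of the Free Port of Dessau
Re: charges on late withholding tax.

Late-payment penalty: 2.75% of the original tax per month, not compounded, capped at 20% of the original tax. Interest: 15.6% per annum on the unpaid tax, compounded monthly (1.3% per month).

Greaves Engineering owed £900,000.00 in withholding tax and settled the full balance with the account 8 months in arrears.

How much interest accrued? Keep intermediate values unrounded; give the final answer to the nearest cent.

Interest: £900,000.00 × ((1 + 0.013)^8 − 1) = £900,000.00 × 0.1088571… = £97,971.3470…

£97,971.35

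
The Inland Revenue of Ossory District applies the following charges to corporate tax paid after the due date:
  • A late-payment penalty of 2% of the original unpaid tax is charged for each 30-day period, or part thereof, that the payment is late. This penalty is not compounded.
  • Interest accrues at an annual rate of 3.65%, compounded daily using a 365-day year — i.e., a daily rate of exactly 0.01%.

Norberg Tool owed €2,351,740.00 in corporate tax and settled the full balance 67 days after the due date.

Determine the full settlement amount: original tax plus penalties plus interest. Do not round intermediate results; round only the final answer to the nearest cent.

Penalty periods: ⌈67/30⌉ = 3; penalty = 3 × 2% × €2,351,740.00 = €141,104.40
Interest: €2,351,740.00 × ((1 + 0.0001)^67 − 1) = €2,351,740.00 × 0.00672216… = €15,808.7678…
Total = €2,351,740.00 + €141,104.4000 + €15,808.7678… = €2,508,653.17

€2,508,653.17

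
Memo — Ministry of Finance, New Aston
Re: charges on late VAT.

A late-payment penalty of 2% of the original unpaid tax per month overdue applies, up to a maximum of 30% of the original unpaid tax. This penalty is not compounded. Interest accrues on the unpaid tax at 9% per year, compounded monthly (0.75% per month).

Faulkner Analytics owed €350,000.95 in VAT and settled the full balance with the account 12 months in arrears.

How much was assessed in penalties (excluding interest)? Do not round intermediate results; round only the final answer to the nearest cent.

€84,000.23

Penalty: 12 × 2% × €350,000.95 = €84,000.23… (below the 30% cap of €105,000.29…)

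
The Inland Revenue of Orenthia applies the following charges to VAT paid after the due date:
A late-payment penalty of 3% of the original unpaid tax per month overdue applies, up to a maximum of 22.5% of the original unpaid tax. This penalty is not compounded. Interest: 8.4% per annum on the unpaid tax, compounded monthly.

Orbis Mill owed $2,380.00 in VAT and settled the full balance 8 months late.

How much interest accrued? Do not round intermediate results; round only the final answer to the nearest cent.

$136.59

Interest (8.4%/yr ÷ 12 = 0.7%/month): $2,380.00 × ((1 + 0.007)^8 − 1) = $136.5915…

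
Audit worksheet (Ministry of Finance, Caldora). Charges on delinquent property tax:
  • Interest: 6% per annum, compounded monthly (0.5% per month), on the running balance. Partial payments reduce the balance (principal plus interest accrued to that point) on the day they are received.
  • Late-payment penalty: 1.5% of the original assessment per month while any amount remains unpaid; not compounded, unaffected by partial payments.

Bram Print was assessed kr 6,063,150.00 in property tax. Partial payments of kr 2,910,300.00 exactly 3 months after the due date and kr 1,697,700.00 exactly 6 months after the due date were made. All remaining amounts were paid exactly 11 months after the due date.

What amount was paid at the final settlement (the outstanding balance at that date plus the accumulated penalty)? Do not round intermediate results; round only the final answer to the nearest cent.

Balance at month 3: kr 6,063,150.0000 × (1 + 0.005)^3 = kr 6,154,552.7441…
After kr 2,910,300.00 payment: kr 6,154,552.7441… − kr 2,910,300.00 = kr 3,244,252.7441…
Balance at month 6: kr 3,244,252.7441… × (1 + 0.005)^3 = kr 3,293,160.2598…
After kr 1,697,700.00 payment: kr 3,293,160.2598… − kr 1,697,700.00 = kr 1,595,460.2598…
Balance at month 11: kr 1,595,460.2598… × (1 + 0.005)^5 = kr 1,635,747.6307…
Penalty: 11 × 1.5% × kr 6,063,150.00 = kr 1,000,419.75
Final settlement = outstanding balance + penalty = kr 1,635,747.6307… + kr 1,000,419.75 = kr 2,636,167.38

kr 2,636,167.38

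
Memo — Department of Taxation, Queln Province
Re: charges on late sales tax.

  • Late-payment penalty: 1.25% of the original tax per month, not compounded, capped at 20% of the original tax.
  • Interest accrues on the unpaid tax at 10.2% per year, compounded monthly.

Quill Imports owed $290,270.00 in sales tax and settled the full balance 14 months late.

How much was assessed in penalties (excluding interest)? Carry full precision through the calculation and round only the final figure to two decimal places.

Penalty: 14 × 1.25% × $290,270.00 = $50,797.25 (below the 20% cap of $58,054.00)

$50,797.25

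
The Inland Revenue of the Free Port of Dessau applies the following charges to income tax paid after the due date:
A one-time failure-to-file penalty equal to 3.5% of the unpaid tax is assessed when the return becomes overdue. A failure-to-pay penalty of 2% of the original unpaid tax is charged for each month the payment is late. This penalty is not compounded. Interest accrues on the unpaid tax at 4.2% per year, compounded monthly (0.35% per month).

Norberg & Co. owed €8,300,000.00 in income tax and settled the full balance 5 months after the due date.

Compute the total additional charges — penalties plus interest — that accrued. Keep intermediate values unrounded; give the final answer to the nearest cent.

€1,266,770.31

Failure-to-file penalty: 3.5% × €8,300,000.00 = €290,500.00
Failure-to-pay penalty: 5 × 2% × €8,300,000.00 = €830,000.00
Interest: €8,300,000.00 × ((1 + 0.0035)^5 − 1) = €8,300,000.00 × 0.0176229… = €146,270.3149…
Penalties + interest = €1,120,500.0000 + €146,270.3149… = €1,266,770.31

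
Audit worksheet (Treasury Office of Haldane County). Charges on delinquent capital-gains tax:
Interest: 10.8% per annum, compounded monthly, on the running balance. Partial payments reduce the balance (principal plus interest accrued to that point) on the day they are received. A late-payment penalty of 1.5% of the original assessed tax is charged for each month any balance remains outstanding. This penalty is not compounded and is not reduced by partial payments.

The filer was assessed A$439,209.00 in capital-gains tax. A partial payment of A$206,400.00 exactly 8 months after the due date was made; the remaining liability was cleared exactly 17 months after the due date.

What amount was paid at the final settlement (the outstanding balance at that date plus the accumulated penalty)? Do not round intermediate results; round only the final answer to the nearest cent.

A$399,736.27

Monthly rate = 10.8% ÷ 12 = 0.9%
Balance at month 8: A$439,209.0000 × (1 + 0.009)^8 = A$471,846.3075…
After A$206,400.00 payment: A$471,846.3075… − A$206,400.00 = A$265,446.3075…
Balance at month 17: A$265,446.3075… × (1 + 0.009)^9 = A$287,737.9761…
Penalty: 17 × 1.5% × A$439,209.00 = A$111,998.30…
Final settlement = outstanding balance + penalty = A$287,737.9761… + A$111,998.30… = A$399,736.27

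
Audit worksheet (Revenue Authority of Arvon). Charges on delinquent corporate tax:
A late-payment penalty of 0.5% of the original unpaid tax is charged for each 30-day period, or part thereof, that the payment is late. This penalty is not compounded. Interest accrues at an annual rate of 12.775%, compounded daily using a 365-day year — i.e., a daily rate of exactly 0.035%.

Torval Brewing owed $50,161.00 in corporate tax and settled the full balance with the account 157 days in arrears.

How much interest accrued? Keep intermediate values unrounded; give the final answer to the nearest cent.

$2,832.97

Interest: $50,161.00 × ((1 + 0.00035)^157 − 1) = $50,161.00 × 0.05647763… = $2,832.9745…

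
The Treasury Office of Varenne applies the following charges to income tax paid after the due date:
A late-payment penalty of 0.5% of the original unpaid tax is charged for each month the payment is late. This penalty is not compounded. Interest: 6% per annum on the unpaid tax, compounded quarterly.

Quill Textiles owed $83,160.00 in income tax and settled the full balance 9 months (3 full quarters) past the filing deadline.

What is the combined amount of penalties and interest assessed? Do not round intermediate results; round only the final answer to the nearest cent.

$7,540.81

Late-payment penalty: 9 × 0.5% × $83,160.00 = $3,742.20
Interest (6%/yr ÷ 4 = 1.5%/quarter): $83,160.00 × ((1 + 0.015)^3 − 1) = $3,798.6137…
Penalties + interest = $3,742.2000 + $3,798.6137… = $7,540.81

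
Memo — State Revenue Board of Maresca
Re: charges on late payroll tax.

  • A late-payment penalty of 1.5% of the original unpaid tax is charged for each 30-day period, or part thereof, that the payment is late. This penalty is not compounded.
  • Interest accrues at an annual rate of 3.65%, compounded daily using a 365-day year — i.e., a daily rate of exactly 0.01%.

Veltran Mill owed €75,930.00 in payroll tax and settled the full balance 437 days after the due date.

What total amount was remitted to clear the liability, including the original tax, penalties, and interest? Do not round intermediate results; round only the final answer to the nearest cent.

Penalty periods: ⌈437/30⌉ = 15; penalty = 15 × 1.5% × €75,930.00 = €17,084.25
Interest: €75,930.00 × ((1 + 0.0001)^437 − 1) = €75,930.00 × 0.04466662… = €3,391.5368…
Total = €75,930.00 + €17,084.2500 + €3,391.5368… = €96,405.79

€96,405.79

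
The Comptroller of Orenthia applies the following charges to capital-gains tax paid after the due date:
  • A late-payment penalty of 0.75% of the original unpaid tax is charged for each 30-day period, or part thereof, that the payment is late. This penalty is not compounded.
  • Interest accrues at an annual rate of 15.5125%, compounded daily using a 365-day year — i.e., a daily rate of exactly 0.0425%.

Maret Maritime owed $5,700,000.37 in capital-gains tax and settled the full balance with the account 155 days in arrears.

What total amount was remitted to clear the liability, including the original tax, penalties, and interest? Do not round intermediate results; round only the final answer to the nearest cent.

Penalty periods: ⌈155/30⌉ = 6; penalty = 6 × 0.75% × $5,700,000.37 = $256,500.02…
Interest: $5,700,000.37 × ((1 + 0.000425)^155 − 1) = $5,700,000.37 × 0.06807825… = $388,046.0495…
Total = $5,700,000.37 + $256,500.0167… + $388,046.0495… = $6,344,546.44

$6,344,546.44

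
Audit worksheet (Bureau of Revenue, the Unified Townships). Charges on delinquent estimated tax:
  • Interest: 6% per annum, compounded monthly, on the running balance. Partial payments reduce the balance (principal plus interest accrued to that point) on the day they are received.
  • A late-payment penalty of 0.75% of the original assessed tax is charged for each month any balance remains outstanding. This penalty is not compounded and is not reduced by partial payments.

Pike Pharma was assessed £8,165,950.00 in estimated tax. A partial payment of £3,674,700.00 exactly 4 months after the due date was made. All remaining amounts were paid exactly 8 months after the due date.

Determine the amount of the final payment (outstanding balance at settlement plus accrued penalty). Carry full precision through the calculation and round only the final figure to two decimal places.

£5,239,571.64

Monthly rate = 6% ÷ 12 = 0.5%
Balance at month 4: £8,165,950.0000 × (1 + 0.005)^4 = £8,330,497.9806…
After £3,674,700.00 payment: £8,330,497.9806… − £3,674,700.00 = £4,655,797.9806…
Balance at month 8: £4,655,797.9806… × (1 + 0.005)^4 = £4,749,614.6407…
Penalty: 8 × 0.75% × £8,165,950.00 = £489,957.00
Final settlement = outstanding balance + penalty = £4,749,614.6407… + £489,957.00 = £5,239,571.64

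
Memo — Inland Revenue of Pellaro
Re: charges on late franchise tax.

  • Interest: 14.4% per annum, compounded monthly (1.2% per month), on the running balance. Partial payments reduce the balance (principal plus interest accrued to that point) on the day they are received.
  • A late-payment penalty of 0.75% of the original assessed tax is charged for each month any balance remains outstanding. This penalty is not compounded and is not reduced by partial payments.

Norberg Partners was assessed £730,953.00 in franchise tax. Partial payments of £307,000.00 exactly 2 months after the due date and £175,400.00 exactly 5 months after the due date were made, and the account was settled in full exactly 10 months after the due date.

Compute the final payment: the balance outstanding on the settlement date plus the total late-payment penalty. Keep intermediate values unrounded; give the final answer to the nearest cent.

Balance at month 2: £730,953.0000 × (1 + 0.012)^2 = £748,601.1292…
After £307,000.00 payment: £748,601.1292… − £307,000.00 = £441,601.1292…
Balance at month 5: £441,601.1292… × (1 + 0.012)^3 = £457,690.3047…
After £175,400.00 payment: £457,690.3047… − £175,400.00 = £282,290.3047…
Balance at month 10: £282,290.3047… × (1 + 0.012)^5 = £299,639.1283…
Penalty: 10 × 0.75% × £730,953.00 = £54,821.48…
Final settlement = outstanding balance + penalty = £299,639.1283… + £54,821.48… = £354,460.60

£354,460.60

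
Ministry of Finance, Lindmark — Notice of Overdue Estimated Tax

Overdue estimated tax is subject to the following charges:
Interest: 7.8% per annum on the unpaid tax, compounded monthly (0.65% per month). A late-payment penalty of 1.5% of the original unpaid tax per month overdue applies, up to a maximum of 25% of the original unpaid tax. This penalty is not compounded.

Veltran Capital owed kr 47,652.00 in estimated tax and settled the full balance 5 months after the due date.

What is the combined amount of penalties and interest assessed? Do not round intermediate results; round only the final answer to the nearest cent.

Penalty: 5 × 1.5% × kr 47,652.00 = kr 3,573.90 (below the 25% cap of kr 11,913.00)
Interest: kr 47,652.00 × ((1 + 0.0065)^5 − 1) = kr 47,652.00 × 0.0329253… = kr 1,568.9543…
Penalties + interest = kr 3,573.9000 + kr 1,568.9543… = kr 5,142.85

kr 5,142.85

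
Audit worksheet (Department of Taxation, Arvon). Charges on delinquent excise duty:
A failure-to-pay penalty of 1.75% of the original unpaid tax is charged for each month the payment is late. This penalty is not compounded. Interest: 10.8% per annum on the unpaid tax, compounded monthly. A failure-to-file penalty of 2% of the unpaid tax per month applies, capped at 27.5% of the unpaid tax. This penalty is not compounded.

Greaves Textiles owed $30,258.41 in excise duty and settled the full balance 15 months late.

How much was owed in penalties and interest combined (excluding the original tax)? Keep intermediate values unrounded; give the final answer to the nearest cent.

Failure-to-file: 15 × 2% × $30,258.41 = $9,077.52…, capped at 27.5% × $30,258.41 = $8,321.06…
Failure-to-pay penalty = 1.75% × $30,258.41 × 15 mo = $7,942.83…
Interest (10.8%/yr ÷ 12 = 0.9%/month): $30,258.41 × ((1 + 0.009)^15 − 1) = $4,352.5461…
Penalties + interest = $16,263.8954… + $4,352.5461… = $20,616.44

$20,616.44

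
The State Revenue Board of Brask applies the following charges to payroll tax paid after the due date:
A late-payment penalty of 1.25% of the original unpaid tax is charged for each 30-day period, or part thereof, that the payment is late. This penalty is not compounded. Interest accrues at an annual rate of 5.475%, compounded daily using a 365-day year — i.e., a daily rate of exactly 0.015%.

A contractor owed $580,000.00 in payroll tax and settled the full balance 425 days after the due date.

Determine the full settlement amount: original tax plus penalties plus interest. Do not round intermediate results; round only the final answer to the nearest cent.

$726,926.07

Penalty periods: ⌈425/30⌉ = 15; penalty = 15 × 1.25% × $580,000.00 = $108,750.00
Interest: $580,000.00 × ((1 + 0.00015)^425 − 1) = $580,000.00 × 0.06582081… = $38,176.0718…
Total = $580,000.00 + $108,750.0000 + $38,176.0718… = $726,926.07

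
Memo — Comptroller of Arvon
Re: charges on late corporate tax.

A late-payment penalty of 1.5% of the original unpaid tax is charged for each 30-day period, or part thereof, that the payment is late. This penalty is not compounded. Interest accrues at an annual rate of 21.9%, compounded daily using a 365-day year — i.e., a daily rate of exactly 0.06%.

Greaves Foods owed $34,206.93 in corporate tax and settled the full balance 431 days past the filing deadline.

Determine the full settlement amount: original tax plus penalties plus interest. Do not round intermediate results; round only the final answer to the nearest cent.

$51,995.05

Penalty periods: ⌈431/30⌉ = 15; penalty = 15 × 1.5% × $34,206.93 = $7,696.56…
Interest: $34,206.93 × ((1 + 0.0006)^431 − 1) = $34,206.93 × 0.29501522… = $10,091.5651…
Total = $34,206.93 + $7,696.5593… + $10,091.5651… = $51,995.05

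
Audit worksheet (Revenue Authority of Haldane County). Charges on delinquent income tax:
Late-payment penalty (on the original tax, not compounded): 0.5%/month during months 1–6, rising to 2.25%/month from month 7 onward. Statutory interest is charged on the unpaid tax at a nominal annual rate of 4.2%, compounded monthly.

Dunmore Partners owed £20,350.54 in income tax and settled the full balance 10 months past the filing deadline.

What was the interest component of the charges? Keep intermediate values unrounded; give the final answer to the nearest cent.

Interest (4.2%/yr ÷ 12 = 0.35%/month): £20,350.54 × ((1 + 0.0035)^10 − 1) = £723.5925…

£723.59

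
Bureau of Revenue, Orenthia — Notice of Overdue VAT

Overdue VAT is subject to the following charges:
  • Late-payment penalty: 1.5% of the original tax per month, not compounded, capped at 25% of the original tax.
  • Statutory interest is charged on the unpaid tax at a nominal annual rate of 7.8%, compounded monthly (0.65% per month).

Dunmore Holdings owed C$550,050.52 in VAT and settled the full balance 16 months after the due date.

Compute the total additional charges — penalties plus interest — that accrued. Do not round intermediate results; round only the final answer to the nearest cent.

Penalty: 16 × 1.5% × C$550,050.52 = C$132,012.12… (below the 25% cap of C$137,512.63)
Interest: C$550,050.52 × ((1 + 0.0065)^16 − 1) = C$550,050.52 × 0.1092271… = C$60,080.4177…
Penalties + interest = C$132,012.1248 + C$60,080.4177… = C$192,092.54

C$192,092.54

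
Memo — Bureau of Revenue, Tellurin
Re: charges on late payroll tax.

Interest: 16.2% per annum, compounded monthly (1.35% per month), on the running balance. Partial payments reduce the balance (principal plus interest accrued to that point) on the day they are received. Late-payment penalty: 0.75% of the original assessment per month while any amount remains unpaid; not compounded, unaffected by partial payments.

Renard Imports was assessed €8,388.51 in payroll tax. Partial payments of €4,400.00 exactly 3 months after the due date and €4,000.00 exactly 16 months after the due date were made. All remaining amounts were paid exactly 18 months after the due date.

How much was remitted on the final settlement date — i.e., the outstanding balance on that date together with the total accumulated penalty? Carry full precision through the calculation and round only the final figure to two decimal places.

Balance at month 3: €8,388.5100 × (1 + 0.0135)^3 = €8,732.8517…
After €4,400.00 payment: €8,732.8517… − €4,400.00 = €4,332.8517…
Balance at month 16: €4,332.8517… × (1 + 0.0135)^13 = €5,158.0152…
After €4,000.00 payment: €5,158.0152… − €4,000.00 = €1,158.0152…
Balance at month 18: €1,158.0152… × (1 + 0.0135)^2 = €1,189.4926…
Penalty: 18 × 0.75% × €8,388.51 = €1,132.45…
Final settlement = outstanding balance + penalty = €1,189.4926… + €1,132.45… = €2,321.94

€2,321.94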